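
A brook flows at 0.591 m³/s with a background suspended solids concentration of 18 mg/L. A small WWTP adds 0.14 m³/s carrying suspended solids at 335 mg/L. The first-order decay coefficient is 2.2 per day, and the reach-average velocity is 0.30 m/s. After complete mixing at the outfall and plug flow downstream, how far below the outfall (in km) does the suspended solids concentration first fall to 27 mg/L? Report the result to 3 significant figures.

Mixed concentration C = ΣQC/ΣQ = (0.5910·18.00 + 0.1400·335.0) / 0.7310 = 57.54/0.7310 = 78.71 mg/L.
Set 78.71·exp(−k·t) = 27 → t = ln(78.71/27)/k = 42020 s = 11.67 h.
Distance = v·t = 0.30·42020 = 12610 m = 12.61 km.

12.6 km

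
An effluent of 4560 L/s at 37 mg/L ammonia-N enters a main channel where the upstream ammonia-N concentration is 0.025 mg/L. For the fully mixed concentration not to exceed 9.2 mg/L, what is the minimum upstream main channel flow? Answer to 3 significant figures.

13800 L/s

Set C_mix = 9.2: (Q·0.02500 + 4560·37.00) / (Q + 4560) = 9.2
→ Q = 4560·(37.00 − 9.2)/(9.2 − 0.02500) = 13820 L/s.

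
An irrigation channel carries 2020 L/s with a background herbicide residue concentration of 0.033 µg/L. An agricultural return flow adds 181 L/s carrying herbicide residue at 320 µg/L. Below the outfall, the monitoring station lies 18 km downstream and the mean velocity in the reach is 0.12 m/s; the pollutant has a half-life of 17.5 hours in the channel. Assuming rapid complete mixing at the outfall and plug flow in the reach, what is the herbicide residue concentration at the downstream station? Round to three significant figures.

Mixed concentration C = ΣQC/ΣQ = (2020·0.03300 + 181.0·320.0) / 2201 = 57990/2201 = 26.35 µg/L.
Travel time t = 18·1000 / 0.12 = 150000 s = 41.67 h.
Half-life 17.5 h → k = ln 2 / 17.5 = 0.03961 h⁻¹ = 0.9506 d⁻¹.
Decay over the reach: 26.35·exp(−kt) = 26.35·0.1920 = 5.058 µg/L.

5.06 µg/L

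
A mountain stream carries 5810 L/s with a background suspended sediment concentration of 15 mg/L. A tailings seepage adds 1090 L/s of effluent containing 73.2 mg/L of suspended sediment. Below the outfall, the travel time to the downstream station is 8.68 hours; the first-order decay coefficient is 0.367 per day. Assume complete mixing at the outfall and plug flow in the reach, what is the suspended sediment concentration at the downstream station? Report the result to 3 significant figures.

21.2 mg/L

Mixed concentration C = ΣQC/ΣQ = (5810·15.00 + 1090·73.20) / 6900 = 166900/6900 = 24.19 mg/L.
After decay, C = 24.19 × e^(−kt) = 24.19 × 0.8757 = 21.19 mg/L.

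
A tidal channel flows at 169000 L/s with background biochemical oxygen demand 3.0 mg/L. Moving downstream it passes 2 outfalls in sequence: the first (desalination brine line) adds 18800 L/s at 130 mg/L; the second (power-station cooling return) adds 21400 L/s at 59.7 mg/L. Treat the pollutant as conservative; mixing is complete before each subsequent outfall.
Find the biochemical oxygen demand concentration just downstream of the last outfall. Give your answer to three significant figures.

Outfall 1: combined Q = 187800 L/s; C = (169000·3.000 + 18800·130.0)/187800 = 15.71 mg/L.
Outfall 2: combined Q = 209200 L/s; C = (187800·15.71 + 21400·59.70)/209200 = 20.21 mg/L.

20.2 mg/L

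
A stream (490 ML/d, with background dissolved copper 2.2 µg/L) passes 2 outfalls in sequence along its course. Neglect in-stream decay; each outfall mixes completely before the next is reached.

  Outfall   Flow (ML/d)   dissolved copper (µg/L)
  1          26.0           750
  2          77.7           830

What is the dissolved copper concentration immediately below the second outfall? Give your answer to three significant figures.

143 µg/L

Below outfall 1: Q → 516.0 ML/d, C = (490.0·2.200 + 26.00·750.0)/516.0 = 39.88 µg/L.
Below outfall 2: Q → 593.7 ML/d, C = (516.0·39.88 + 77.70·830.0)/593.7 = 143.3 µg/L.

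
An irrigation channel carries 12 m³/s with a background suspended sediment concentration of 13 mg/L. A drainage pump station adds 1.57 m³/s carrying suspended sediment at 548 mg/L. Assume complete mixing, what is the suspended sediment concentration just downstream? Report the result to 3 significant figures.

Mass balance: C = (12.00·13.00 + 1.570·548.0) / 13.57 = 1016/13.57 = 74.90 mg/L.

74.9 mg/L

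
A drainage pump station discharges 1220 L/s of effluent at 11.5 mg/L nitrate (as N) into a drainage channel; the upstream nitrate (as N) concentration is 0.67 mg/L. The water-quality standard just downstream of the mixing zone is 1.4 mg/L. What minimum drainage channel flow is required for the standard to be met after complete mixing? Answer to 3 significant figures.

16900 L/s

Set C_mix = 1.4: (Q·0.6700 + 1220·11.50) / (Q + 1220) = 1.4
→ Q = 1220·(11.50 − 1.4)/(1.4 − 0.6700) = 16880 L/s.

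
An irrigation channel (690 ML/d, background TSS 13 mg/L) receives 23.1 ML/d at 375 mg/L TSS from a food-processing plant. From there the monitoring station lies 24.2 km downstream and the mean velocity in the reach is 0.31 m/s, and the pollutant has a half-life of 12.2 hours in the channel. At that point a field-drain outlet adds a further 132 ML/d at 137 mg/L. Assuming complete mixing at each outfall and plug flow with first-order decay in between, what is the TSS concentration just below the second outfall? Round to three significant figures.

Conservation of mass: C = (690.0·13.00 + 23.10·375.0) / 713.1 = 17630/713.1 = 24.73 mg/L; combined flow 713.1 ML/d.
Travel time t = 24.2·1000 / 0.31 = 78060 s = 21.68 h.
Half-life 12.2 h → k = ln 2 / 12.2 = 0.05682 h⁻¹ = 1.364 d⁻¹.
Decay over the reach: 24.73·exp(−kt) = 24.73·0.2917 = 7.213 mg/L.
At the second outfall, C = (713.1·7.213 + 132.0·137.0) / (713.1 + 132.0) = 27.48 mg/L.

27.5 mg/L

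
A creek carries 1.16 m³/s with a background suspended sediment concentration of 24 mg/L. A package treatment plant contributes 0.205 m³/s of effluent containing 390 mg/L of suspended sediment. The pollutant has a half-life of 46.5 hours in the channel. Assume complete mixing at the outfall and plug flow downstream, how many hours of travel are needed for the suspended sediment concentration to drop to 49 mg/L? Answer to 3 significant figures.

32.0 h

Mass balance: C = (1.160·24.00 + 0.2050·390.0) / 1.365 = 107.8/1.365 = 78.97 mg/L.
Half-life 46.5 h → k = ln 2 / 46.5 = 0.01491 h⁻¹ = 0.3578 d⁻¹.
78.97·exp(−k·t) = 49 → t = ln(78.97/49)/k = 115200 s = 32.01 h.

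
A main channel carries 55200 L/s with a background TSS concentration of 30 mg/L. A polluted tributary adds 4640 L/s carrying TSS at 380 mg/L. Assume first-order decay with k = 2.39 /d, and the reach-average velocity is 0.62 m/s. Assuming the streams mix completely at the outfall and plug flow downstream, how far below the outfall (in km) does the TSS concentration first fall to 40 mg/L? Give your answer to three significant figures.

Flow-weighted average: C = (55200·30.00 + 4640·380.0) / 59840 = 3419000/59840 = 57.14 mg/L.
Set 57.14·exp(−k·t) = 40 → t = ln(57.14/40)/k = 12890 s = 3.581 h.
Distance = v·t = 0.62·12890 = 7993 m = 7.993 km.

7.99 km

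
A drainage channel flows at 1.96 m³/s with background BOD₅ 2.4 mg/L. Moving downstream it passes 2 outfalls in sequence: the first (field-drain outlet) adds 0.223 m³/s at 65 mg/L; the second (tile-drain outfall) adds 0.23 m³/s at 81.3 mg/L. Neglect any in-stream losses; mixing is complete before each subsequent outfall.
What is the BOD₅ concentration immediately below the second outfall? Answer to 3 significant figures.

15.7 mg/L

Outfall 1: combined Q = 2.183 m³/s; C = (1.960·2.400 + 0.2230·65.00)/2.183 = 8.795 mg/L.
Outfall 2: combined Q = 2.413 m³/s; C = (2.183·8.795 + 0.2300·81.30)/2.413 = 15.71 mg/L.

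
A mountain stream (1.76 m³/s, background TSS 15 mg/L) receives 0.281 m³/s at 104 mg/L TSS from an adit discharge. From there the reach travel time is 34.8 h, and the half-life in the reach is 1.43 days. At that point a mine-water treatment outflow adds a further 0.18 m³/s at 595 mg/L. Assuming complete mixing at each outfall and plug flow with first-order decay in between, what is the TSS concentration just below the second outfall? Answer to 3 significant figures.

Conservation of mass: C = (1.760·15.00 + 0.2810·104.0) / 2.041 = 55.62/2.041 = 27.25 mg/L; combined flow 2.041 m³/s.
Half-life 1.43 d → k = ln 2 / 1.43 = 0.4847 d⁻¹.
Decay over the reach: 27.25·exp(−kt) = 27.25·0.4952 = 13.50 mg/L.
Second outfall: C = (2.041·13.50 + 0.1800·595.0)/2.221 = 60.62 mg/L.

60.6 mg/L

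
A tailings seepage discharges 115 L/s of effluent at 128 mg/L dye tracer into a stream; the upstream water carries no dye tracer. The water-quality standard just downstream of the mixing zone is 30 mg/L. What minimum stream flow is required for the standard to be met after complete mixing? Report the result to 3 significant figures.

376 L/s

Set C_mix = 30: (Q·0 + 115.0·128.0) / (Q + 115.0) = 30
→ Q = 115.0·(128.0 − 30)/(30 − 0) = 375.7 L/s.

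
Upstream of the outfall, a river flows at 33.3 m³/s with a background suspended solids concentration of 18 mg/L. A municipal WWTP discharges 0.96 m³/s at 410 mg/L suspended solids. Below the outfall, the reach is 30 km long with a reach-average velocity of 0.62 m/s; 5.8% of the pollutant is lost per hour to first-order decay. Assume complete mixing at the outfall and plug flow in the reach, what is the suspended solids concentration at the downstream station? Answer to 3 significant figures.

After mixing, C = (33.30·18.00 + 0.9600·410.0) / 34.26 = 993.0/34.26 = 28.98 mg/L.
Travel time t = 30·1000 / 0.62 = 48390 s = 13.44 h.
5.8%/h lost → k = −ln(1 − 0.058) = 0.05975 h⁻¹.
Decay over the reach: 28.98·exp(−kt) = 28.98·0.4479 = 12.98 mg/L.

13.0 mg/L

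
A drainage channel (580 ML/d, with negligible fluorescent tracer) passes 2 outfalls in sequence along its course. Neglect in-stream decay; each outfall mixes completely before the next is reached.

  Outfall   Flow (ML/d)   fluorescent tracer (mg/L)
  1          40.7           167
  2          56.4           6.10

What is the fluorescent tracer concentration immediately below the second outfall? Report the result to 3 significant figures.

After outfall 1: Q = 580.0 + 40.70 = 620.7 ML/d; C = (580.0·0 + 40.70·167.0)/620.7 = 10.95 mg/L.
After outfall 2: Q = 620.7 + 56.40 = 677.1 ML/d; C = (620.7·10.95 + 56.40·6.100)/677.1 = 10.55 mg/L.

10.5 mg/L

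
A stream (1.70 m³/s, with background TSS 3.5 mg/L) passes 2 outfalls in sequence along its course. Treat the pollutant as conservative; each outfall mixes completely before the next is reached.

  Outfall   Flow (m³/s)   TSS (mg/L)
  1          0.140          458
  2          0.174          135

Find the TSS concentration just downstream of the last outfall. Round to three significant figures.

Below outfall 1: Q → 1.840 m³/s, C = (1.700·3.500 + 0.1400·458.0)/1.840 = 38.08 mg/L.
Below outfall 2: Q → 2.014 m³/s, C = (1.840·38.08 + 0.1740·135.0)/2.014 = 46.45 mg/L.

46.5 mg/L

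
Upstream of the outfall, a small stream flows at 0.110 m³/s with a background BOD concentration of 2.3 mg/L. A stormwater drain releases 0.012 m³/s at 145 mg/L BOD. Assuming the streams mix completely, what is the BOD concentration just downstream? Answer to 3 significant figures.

Mixed concentration C = ΣQC/ΣQ = (0.1100·2.300 + 0.01200·145.0) / 0.1220 = 1.993/0.1220 = 16.34 mg/L.

16.3 mg/L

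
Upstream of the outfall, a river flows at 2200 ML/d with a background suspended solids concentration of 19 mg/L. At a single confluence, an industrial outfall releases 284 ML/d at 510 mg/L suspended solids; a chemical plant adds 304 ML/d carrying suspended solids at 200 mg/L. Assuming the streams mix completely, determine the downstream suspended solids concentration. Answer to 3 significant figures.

88.8 mg/L

Flow-weighted average: C = (2200·19.00 + 284.0·510.0 + 304.0·200.0) / 2788 = 247400/2788 = 88.75 mg/L.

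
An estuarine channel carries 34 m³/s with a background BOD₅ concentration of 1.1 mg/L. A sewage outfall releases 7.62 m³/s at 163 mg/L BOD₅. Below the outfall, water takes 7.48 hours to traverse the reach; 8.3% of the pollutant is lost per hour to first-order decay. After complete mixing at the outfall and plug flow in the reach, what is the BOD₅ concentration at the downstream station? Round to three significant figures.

16.1 mg/L

Mixed concentration C = ΣQC/ΣQ = (34.00·1.100 + 7.620·163.0) / 41.62 = 1279/41.62 = 30.74 mg/L.
8.3%/h lost → k = −ln(1 − 0.083) = 0.08665 h⁻¹.
Decay over the reach: 30.74·exp(−kt) = 30.74·0.5230 = 16.08 mg/L.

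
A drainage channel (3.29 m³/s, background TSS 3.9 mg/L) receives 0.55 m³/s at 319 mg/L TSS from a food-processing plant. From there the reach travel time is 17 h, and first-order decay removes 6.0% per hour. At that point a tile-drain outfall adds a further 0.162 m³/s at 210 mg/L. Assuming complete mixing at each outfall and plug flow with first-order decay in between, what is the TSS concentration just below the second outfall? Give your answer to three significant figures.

Conservation of mass: C = (3.290·3.900 + 0.5500·319.0) / 3.840 = 188.3/3.840 = 49.03 mg/L; combined flow 3.840 m³/s.
6.0%/h lost → k = −ln(1 − 0.06) = 0.06188 h⁻¹.
Decay over the reach: 49.03·exp(−kt) = 49.03·0.3493 = 17.13 mg/L.
Second outfall: C = (3.840·17.13 + 0.1620·210.0)/4.002 = 24.93 mg/L.

24.9 mg/L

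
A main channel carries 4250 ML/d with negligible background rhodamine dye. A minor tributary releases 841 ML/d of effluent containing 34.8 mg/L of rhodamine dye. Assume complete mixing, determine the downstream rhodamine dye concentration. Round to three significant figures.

Mixed concentration C = ΣQC/ΣQ = (4250·0 + 841.0·34.80) / 5091 = 29270/5091 = 5.749 mg/L.

5.75 mg/L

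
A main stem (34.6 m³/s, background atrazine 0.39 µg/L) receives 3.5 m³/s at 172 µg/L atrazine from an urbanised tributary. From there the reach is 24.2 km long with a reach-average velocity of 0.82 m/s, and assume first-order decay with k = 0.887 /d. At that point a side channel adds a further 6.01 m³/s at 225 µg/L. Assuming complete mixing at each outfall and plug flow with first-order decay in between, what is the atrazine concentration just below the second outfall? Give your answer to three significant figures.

After mixing, C = (34.60·0.3900 + 3.500·172.0) / 38.10 = 615.5/38.10 = 16.15 µg/L; combined flow 38.10 m³/s.
Travel time t = 24.2·1000 / 0.82 = 29510 s = 8.198 h.
Applying C = C₀e^(−kt): 16.15 × 0.7386 = 11.93 µg/L.
At the second outfall, C = (38.10·11.93 + 6.010·225.0) / (38.10 + 6.010) = 40.96 µg/L.

41.0 µg/L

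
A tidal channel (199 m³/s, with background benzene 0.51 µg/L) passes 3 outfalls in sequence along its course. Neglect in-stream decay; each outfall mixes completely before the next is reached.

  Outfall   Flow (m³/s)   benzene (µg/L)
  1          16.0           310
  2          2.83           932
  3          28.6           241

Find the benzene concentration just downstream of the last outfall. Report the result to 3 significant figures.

After outfall 1: Q = 199.0 + 16.00 = 215.0 m³/s; C = (199.0·0.5100 + 16.00·310.0)/215.0 = 23.54 µg/L.
After outfall 2: Q = 215.0 + 2.830 = 217.8 m³/s; C = (215.0·23.54 + 2.830·932.0)/217.8 = 35.34 µg/L.
After outfall 3: Q = 217.8 + 28.60 = 246.4 m³/s; C = (217.8·35.34 + 28.60·241.0)/246.4 = 59.21 µg/L.

59.2 µg/L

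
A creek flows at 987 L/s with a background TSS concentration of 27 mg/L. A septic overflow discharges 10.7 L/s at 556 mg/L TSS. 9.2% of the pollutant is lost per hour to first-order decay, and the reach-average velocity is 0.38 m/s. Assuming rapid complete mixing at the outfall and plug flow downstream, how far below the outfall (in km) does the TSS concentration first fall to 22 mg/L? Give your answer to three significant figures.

5.61 km

Flow-weighted average: C = (987.0·27.00 + 10.70·556.0) / 997.7 = 32600/997.7 = 32.67 mg/L.
9.2%/h lost → k = −ln(1 − 0.092) = 0.09651 h⁻¹.
Set 32.67·exp(−k·t) = 22 → t = ln(32.67/22)/k = 14750 s = 4.098 h.
Distance = v·t = 0.38·14750 = 5606 m = 5.606 km.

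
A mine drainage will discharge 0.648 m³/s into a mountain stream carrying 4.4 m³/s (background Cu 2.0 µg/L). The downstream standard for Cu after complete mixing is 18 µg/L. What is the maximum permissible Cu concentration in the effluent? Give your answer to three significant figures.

127 µg/L

At the limit, (Qr·Cr + Qe·Cₑ)/(Qr + Qe) = 18:
Cₑ = (5.048·18 − 4.400·2.000) / 0.6480 = 126.6 µg/L.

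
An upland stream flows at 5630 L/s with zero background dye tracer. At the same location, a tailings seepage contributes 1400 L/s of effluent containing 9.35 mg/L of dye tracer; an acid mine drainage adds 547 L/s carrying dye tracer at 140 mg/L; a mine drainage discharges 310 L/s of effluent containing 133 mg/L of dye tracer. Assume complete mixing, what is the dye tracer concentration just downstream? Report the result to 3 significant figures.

Flow-weighted average: C = (5630·0 + 1400·9.350 + 547.0·140.0 + 310.0·133.0) / 7887 = 130900/7887 = 16.60 mg/L.

16.6 mg/L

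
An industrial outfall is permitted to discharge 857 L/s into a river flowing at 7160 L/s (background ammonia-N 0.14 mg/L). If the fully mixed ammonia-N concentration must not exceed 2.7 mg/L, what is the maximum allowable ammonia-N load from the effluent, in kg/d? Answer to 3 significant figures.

1780 kg/d

Mass balance at the limit: 7160·0.1400 + 857.0·Cₑ = 8017·2.7 → Cₑ = 24.09 mg/L.
857.0 L/s = 0.8570 m³/s. Load = 0.8570 m³/s × 24.09 g/m³ × 86 400 s/d = 1784 kg/d.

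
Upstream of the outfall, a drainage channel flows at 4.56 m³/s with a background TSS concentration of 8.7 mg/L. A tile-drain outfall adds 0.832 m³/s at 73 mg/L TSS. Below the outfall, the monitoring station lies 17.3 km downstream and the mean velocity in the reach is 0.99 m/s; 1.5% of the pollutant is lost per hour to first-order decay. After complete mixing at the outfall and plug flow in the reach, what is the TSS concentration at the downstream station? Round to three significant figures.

17.3 mg/L

Mass balance: C = (4.560·8.700 + 0.8320·73.00) / 5.392 = 100.4/5.392 = 18.62 mg/L.
Travel time t = 17.3·1000 / 0.99 = 17470 s = 4.854 h.
1.5%/h lost → k = −ln(1 − 0.015) = 0.01511 h⁻¹.
Applying C = C₀e^(−kt): 18.62 × 0.9293 = 17.30 mg/L.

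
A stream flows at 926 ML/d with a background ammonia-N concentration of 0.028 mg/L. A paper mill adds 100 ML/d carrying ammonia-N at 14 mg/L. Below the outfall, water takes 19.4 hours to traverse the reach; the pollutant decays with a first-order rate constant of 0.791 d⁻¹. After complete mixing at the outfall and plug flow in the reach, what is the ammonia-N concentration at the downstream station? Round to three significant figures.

0.733 mg/L

Flow-weighted average: C = (926.0·0.02800 + 100.0·14.00) / 1026 = 1426/1026 = 1.390 mg/L.
After decay, C = 1.390 × e^(−kt) = 1.390 × 0.5276 = 0.7333 mg/L.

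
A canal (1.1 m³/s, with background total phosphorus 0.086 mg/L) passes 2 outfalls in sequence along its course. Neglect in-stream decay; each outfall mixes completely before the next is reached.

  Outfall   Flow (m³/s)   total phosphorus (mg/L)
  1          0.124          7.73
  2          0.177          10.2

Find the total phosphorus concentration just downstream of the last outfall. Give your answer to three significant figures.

2.04 mg/L

Below outfall 1: Q → 1.224 m³/s, C = (1.100·0.08600 + 0.1240·7.730)/1.224 = 0.8604 mg/L.
Below outfall 2: Q → 1.401 m³/s, C = (1.224·0.8604 + 0.1770·10.20)/1.401 = 2.040 mg/L.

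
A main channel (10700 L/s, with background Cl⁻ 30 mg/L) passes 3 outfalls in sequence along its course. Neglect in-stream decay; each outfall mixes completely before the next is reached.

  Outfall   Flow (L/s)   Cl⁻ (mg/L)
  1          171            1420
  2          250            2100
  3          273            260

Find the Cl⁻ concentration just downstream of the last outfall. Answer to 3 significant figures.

Below outfall 1: Q → 10870 L/s, C = (10700·30.00 + 171.0·1420)/10870 = 51.86 mg/L.
Below outfall 2: Q → 11120 L/s, C = (10870·51.86 + 250.0·2100)/11120 = 97.91 mg/L.
Below outfall 3: Q → 11390 L/s, C = (11120·97.91 + 273.0·260.0)/11390 = 101.8 mg/L.

102 mg/L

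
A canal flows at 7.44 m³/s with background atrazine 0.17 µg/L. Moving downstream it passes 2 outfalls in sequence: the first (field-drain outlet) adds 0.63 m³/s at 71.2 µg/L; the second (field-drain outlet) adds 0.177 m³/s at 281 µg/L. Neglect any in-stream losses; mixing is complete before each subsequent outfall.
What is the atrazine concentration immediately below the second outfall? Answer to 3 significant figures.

Outfall 1: combined Q = 8.070 m³/s; C = (7.440·0.1700 + 0.6300·71.20)/8.070 = 5.715 µg/L.
Outfall 2: combined Q = 8.247 m³/s; C = (8.070·5.715 + 0.1770·281.0)/8.247 = 11.62 µg/L.

11.6 µg/L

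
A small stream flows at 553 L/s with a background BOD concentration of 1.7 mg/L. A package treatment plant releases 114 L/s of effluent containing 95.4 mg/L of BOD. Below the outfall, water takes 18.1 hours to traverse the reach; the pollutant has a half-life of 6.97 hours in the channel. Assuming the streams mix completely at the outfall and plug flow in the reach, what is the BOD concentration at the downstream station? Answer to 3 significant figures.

Mixed concentration C = ΣQC/ΣQ = (553.0·1.700 + 114.0·95.40) / 667.0 = 11820/667.0 = 17.71 mg/L.
Half-life 6.97 h → k = ln 2 / 6.97 = 0.09945 h⁻¹ = 2.387 d⁻¹.
Decay over the reach: 17.71·exp(−kt) = 17.71·0.1653 = 2.928 mg/L.

2.93 mg/L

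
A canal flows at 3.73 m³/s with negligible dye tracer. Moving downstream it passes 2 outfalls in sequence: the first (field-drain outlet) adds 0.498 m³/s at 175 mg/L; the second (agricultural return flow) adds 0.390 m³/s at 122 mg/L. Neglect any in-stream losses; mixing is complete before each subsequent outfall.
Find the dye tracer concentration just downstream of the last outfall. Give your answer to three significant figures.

29.2 mg/L

Below outfall 1: Q → 4.228 m³/s, C = (3.730·0 + 0.4980·175.0)/4.228 = 20.61 mg/L.
Below outfall 2: Q → 4.618 m³/s, C = (4.228·20.61 + 0.3900·122.0)/4.618 = 29.17 mg/L.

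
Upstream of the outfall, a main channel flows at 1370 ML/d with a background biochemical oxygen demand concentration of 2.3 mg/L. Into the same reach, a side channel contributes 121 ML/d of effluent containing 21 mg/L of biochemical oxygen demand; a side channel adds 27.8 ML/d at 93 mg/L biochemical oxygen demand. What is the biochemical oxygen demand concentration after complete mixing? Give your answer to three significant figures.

5.45 mg/L

Flow-weighted average: C = (1370·2.300 + 121.0·21.00 + 27.80·93.00) / 1519 = 8277/1519 = 5.450 mg/L.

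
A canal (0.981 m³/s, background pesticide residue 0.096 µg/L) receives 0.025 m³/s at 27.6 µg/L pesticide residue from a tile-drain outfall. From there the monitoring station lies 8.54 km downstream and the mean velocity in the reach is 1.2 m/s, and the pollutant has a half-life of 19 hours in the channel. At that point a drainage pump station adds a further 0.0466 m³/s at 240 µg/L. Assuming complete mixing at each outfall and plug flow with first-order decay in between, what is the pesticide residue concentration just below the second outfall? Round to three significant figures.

11.3 µg/L

Mixed concentration C = ΣQC/ΣQ = (0.9810·0.09600 + 0.02500·27.60) / 1.006 = 0.7842/1.006 = 0.7795 µg/L; combined flow 1.006 m³/s.
Travel time t = 8.54·1000 / 1.2 = 7117 s = 1.977 h.
Half-life 19 h → k = ln 2 / 19 = 0.03648 h⁻¹ = 0.8756 d⁻¹.
First-order decay: C = 0.7795·exp(−k·t) = 0.7795·0.9304 = 0.7253 µg/L.
Second outfall: C = (1.006·0.7253 + 0.04660·240.0)/1.053 = 11.32 µg/L.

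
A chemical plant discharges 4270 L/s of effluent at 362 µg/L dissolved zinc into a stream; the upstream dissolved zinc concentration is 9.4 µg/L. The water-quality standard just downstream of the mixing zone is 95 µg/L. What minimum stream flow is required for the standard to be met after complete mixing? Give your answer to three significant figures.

Set C_mix = 95: (Q·9.400 + 4270·362.0) / (Q + 4270) = 95
→ Q = 4270·(362.0 − 95)/(95 − 9.400) = 13320 L/s.

13300 L/s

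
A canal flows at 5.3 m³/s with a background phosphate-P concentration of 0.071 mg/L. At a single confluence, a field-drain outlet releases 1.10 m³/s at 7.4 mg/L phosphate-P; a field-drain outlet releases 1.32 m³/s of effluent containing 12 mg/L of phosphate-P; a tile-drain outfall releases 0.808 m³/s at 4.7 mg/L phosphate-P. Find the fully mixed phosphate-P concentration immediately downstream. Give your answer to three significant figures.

Flow-weighted average: C = (5.300·0.07100 + 1.100·7.400 + 1.320·12.00 + 0.8080·4.700) / 8.528 = 28.15/8.528 = 3.301 mg/L.

3.30 mg/L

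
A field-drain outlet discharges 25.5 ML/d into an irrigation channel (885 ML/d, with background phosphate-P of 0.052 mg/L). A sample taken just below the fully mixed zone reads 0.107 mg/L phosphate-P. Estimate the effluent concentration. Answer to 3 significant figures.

2.02 mg/L

Mass balance: 885.0·0.05200 + 25.50·Cₑ = 910.5·0.1070
→ Cₑ = (910.5·0.1070 − 885.0·0.05200) / 25.50 = 2.016 mg/L.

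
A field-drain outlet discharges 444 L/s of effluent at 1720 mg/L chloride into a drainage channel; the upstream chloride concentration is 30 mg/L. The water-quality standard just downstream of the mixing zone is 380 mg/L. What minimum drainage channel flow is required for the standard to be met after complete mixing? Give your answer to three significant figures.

1700 L/s

Set C_mix = 380: (Q·30.00 + 444.0·1720) / (Q + 444.0) = 380
→ Q = 444.0·(1720 − 380)/(380 − 30.00) = 1700 L/s.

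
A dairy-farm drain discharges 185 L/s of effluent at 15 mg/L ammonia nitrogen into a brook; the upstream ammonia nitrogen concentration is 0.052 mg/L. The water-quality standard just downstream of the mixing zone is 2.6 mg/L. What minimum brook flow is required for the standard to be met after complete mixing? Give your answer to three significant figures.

Set C_mix = 2.6: (Q·0.05200 + 185.0·15.00) / (Q + 185.0) = 2.6
→ Q = 185.0·(15.00 − 2.6)/(2.6 − 0.05200) = 900.3 L/s.

900 L/s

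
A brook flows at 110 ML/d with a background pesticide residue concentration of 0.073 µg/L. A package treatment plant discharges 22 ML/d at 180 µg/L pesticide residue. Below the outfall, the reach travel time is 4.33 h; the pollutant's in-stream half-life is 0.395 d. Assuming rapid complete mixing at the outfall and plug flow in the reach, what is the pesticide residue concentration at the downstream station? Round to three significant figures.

21.9 µg/L

Conservation of mass: C = (110.0·0.07300 + 22.00·180.0) / 132.0 = 3968/132.0 = 30.06 µg/L.
Half-life 0.395 d → k = ln 2 / 0.395 = 1.755 d⁻¹.
Applying C = C₀e^(−kt): 30.06 × 0.7286 = 21.90 µg/L.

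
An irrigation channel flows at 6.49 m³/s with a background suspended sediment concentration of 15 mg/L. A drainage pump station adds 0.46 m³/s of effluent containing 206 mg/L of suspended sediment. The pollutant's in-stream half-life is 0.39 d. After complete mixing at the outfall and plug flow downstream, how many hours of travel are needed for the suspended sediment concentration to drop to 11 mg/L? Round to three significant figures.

Mass balance: C = (6.490·15.00 + 0.4600·206.0) / 6.950 = 192.1/6.950 = 27.64 mg/L.
Half-life 0.39 d → k = ln 2 / 0.39 = 1.777 d⁻¹.
27.64·exp(−k·t) = 11 → t = ln(27.64/11)/k = 44790 s = 12.44 h.

12.4 h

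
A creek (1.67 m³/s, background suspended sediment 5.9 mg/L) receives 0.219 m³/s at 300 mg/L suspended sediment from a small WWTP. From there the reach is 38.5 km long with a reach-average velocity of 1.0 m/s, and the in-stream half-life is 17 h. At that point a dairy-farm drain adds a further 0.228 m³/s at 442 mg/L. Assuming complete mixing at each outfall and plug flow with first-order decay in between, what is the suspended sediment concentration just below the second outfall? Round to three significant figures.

70.7 mg/L

After mixing, C = (1.670·5.900 + 0.2190·300.0) / 1.889 = 75.55/1.889 = 40.00 mg/L; combined flow 1.889 m³/s.
Travel time t = 38.5·1000 / 1.0 = 38500 s = 10.69 h.
Half-life 17 h → k = ln 2 / 17 = 0.04077 h⁻¹ = 0.9786 d⁻¹.
Applying C = C₀e^(−kt): 40.00 × 0.6466 = 25.86 mg/L.
At the second outfall, C = (1.889·25.86 + 0.2280·442.0) / (1.889 + 0.2280) = 70.68 mg/L.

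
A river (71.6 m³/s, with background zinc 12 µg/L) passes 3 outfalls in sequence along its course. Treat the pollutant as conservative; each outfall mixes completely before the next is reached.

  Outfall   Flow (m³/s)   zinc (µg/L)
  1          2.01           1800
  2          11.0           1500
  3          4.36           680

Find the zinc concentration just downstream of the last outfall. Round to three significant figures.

After outfall 1: Q = 71.60 + 2.010 = 73.61 m³/s; C = (71.60·12.00 + 2.010·1800)/73.61 = 60.82 µg/L.
After outfall 2: Q = 73.61 + 11.00 = 84.61 m³/s; C = (73.61·60.82 + 11.00·1500)/84.61 = 247.9 µg/L.
After outfall 3: Q = 84.61 + 4.360 = 88.97 m³/s; C = (84.61·247.9 + 4.360·680.0)/88.97 = 269.1 µg/L.

269 µg/L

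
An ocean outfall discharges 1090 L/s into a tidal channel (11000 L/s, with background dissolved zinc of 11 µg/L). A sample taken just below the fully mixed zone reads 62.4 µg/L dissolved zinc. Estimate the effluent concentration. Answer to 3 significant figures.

Mass balance: 11000·11.00 + 1090·Cₑ = 12090·62.40
→ Cₑ = (12090·62.40 − 11000·11.00) / 1090 = 581.1 µg/L.

581 µg/L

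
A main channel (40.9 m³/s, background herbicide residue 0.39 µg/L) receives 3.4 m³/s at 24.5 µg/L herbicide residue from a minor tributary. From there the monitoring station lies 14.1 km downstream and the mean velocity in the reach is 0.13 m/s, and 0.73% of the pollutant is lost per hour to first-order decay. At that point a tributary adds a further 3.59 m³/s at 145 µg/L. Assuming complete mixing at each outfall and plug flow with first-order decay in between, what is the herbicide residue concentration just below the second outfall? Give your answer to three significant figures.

12.5 µg/L

Flow-weighted average: C = (40.90·0.3900 + 3.400·24.50) / 44.30 = 99.25/44.30 = 2.240 µg/L; combined flow 44.30 m³/s.
Travel time t = 14.1·1000 / 0.13 = 108500 s = 30.13 h.
0.73%/h lost → k = −ln(1 − 0.0073) = 0.007327 h⁻¹.
After decay, C = 2.240 × e^(−kt) = 2.240 × 0.8019 = 1.797 µg/L.
Second outfall: C = (44.30·1.797 + 3.590·145.0)/47.89 = 12.53 µg/L.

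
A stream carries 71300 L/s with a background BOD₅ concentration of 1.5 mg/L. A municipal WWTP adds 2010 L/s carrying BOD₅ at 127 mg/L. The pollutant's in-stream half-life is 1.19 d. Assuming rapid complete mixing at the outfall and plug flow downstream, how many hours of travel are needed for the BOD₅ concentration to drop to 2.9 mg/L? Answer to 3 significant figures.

22.0 h

Conservation of mass: C = (71300·1.500 + 2010·127.0) / 73310 = 362200/73310 = 4.941 mg/L.
Half-life 1.19 d → k = ln 2 / 1.19 = 0.5825 d⁻¹.
4.941·exp(−k·t) = 2.9 → t = ln(4.941/2.9)/k = 79040 s = 21.95 h.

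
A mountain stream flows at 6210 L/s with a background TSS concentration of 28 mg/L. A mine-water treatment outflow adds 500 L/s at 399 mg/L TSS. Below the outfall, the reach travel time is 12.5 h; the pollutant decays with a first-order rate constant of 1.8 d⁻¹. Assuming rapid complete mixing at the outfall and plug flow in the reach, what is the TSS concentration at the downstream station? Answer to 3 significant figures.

21.8 mg/L

After mixing, C = (6210·28.00 + 500.0·399.0) / 6710 = 373400/6710 = 55.65 mg/L.
First-order decay: C = 55.65·exp(−k·t) = 55.65·0.3916 = 21.79 mg/L.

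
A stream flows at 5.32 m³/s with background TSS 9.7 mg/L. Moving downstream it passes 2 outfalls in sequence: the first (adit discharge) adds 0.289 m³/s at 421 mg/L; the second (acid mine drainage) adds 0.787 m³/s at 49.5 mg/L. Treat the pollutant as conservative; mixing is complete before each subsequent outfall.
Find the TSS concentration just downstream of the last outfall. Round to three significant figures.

After outfall 1: Q = 5.320 + 0.2890 = 5.609 m³/s; C = (5.320·9.700 + 0.2890·421.0)/5.609 = 30.89 mg/L.
After outfall 2: Q = 5.609 + 0.7870 = 6.396 m³/s; C = (5.609·30.89 + 0.7870·49.50)/6.396 = 33.18 mg/L.

33.2 mg/L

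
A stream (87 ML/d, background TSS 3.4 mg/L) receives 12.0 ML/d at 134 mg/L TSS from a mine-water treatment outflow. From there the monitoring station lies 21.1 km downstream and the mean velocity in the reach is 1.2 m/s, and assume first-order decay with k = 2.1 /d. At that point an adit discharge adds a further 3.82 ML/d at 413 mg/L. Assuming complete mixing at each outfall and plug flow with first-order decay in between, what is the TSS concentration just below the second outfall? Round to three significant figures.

27.4 mg/L

After mixing, C = (87.00·3.400 + 12.00·134.0) / 99.00 = 1904/99.00 = 19.23 mg/L; combined flow 99.00 ML/d.
Travel time t = 21.1·1000 / 1.2 = 17580 s = 4.884 h.
Decay over the reach: 19.23·exp(−kt) = 19.23·0.6522 = 12.54 mg/L.
Second outfall: C = (99.00·12.54 + 3.820·413.0)/102.8 = 27.42 mg/L.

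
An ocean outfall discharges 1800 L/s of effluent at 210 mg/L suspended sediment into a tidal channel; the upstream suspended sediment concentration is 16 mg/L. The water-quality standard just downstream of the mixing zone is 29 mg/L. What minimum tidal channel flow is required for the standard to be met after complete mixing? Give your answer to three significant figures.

25100 L/s

Set C_mix = 29: (Q·16.00 + 1800·210.0) / (Q + 1800) = 29
→ Q = 1800·(210.0 − 29)/(29 − 16.00) = 25060 L/s.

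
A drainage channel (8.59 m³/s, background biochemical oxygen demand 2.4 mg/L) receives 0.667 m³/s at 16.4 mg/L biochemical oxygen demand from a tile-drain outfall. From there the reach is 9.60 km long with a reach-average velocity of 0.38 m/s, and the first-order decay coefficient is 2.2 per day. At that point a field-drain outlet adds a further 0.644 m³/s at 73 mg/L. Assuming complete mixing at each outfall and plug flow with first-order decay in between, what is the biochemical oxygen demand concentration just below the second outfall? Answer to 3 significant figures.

6.42 mg/L

Conservation of mass: C = (8.590·2.400 + 0.6670·16.40) / 9.257 = 31.55/9.257 = 3.409 mg/L; combined flow 9.257 m³/s.
Travel time t = 9.60·1000 / 0.38 = 25260 s = 7.018 h.
Decay over the reach: 3.409·exp(−kt) = 3.409·0.5256 = 1.792 mg/L.
Second outfall: C = (9.257·1.792 + 0.6440·73.00)/9.901 = 6.423 mg/L.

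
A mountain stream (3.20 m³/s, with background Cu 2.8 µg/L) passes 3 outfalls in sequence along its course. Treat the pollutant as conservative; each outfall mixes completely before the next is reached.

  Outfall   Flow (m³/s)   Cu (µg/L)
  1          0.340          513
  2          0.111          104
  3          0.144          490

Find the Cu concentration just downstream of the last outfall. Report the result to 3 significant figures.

Below outfall 1: Q → 3.540 m³/s, C = (3.200·2.800 + 0.3400·513.0)/3.540 = 51.80 µg/L.
Below outfall 2: Q → 3.651 m³/s, C = (3.540·51.80 + 0.1110·104.0)/3.651 = 53.39 µg/L.
Below outfall 3: Q → 3.795 m³/s, C = (3.651·53.39 + 0.1440·490.0)/3.795 = 69.96 µg/L.

70.0 µg/L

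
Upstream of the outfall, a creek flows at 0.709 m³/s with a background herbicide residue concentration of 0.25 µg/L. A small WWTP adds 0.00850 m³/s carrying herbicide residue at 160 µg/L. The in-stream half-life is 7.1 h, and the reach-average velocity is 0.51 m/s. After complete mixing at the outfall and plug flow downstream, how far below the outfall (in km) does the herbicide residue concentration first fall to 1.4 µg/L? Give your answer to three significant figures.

Mixed concentration C = ΣQC/ΣQ = (0.7090·0.2500 + 0.008500·160.0) / 0.7175 = 1.537/0.7175 = 2.143 µg/L.
Half-life 7.1 h → k = ln 2 / 7.1 = 0.09763 h⁻¹ = 2.343 d⁻¹.
Set 2.143·exp(−k·t) = 1.4 → t = ln(2.143/1.4)/k = 15690 s = 4.359 h.
Distance = v·t = 0.51·15690 = 8002 m = 8.002 km.

8.00 km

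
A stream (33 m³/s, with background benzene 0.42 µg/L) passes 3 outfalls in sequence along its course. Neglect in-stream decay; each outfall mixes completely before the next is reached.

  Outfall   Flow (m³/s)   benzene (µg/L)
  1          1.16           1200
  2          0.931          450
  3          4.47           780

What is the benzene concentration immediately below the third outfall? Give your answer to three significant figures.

134 µg/L

Outfall 1: combined Q = 34.16 m³/s; C = (33.00·0.4200 + 1.160·1200)/34.16 = 41.16 µg/L.
Outfall 2: combined Q = 35.09 m³/s; C = (34.16·41.16 + 0.9310·450.0)/35.09 = 52.00 µg/L.
Outfall 3: combined Q = 39.56 m³/s; C = (35.09·52.00 + 4.470·780.0)/39.56 = 134.3 µg/L.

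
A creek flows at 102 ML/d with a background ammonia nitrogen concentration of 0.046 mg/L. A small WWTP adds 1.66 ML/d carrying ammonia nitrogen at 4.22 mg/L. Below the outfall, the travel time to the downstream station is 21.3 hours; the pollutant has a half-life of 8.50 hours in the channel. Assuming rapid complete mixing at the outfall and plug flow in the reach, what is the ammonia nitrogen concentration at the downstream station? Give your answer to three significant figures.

0.0199 mg/L

After mixing, C = (102.0·0.04600 + 1.660·4.220) / 103.7 = 11.70/103.7 = 0.1128 mg/L.
Half-life 8.50 h → k = ln 2 / 8.50 = 0.08155 h⁻¹ = 1.957 d⁻¹.
Decay over the reach: 0.1128·exp(−kt) = 0.1128·0.1761 = 0.01987 mg/L.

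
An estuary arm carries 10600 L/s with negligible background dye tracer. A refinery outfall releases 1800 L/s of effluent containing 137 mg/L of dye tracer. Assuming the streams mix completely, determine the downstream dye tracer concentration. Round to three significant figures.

19.9 mg/L

Flow-weighted average: C = (10600·0 + 1800·137.0) / 12400 = 246600/12400 = 19.89 mg/L.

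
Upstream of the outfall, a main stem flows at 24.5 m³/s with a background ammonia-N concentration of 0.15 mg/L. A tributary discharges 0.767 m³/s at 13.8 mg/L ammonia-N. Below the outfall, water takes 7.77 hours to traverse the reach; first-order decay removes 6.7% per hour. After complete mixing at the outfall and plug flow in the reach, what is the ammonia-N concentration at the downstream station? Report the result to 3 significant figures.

0.329 mg/L

Conservation of mass: C = (24.50·0.1500 + 0.7670·13.80) / 25.27 = 14.26/25.27 = 0.5644 mg/L.
6.7%/h lost → k = −ln(1 − 0.067) = 0.06935 h⁻¹.
Decay over the reach: 0.5644·exp(−kt) = 0.5644·0.5834 = 0.3293 mg/L.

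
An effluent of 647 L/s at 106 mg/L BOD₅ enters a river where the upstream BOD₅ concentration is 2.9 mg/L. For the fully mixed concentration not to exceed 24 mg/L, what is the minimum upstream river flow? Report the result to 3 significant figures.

Set C_mix = 24: (Q·2.900 + 647.0·106.0) / (Q + 647.0) = 24
→ Q = 647.0·(106.0 − 24)/(24 − 2.900) = 2514 L/s.

2510 L/s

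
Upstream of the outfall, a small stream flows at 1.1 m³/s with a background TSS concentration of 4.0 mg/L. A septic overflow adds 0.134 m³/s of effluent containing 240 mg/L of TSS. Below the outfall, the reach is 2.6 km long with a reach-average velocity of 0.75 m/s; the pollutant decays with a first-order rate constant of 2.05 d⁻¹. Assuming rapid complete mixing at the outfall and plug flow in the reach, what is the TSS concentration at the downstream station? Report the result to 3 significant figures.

Conservation of mass: C = (1.100·4.000 + 0.1340·240.0) / 1.234 = 36.56/1.234 = 29.63 mg/L.
Travel time t = 2.6·1000 / 0.75 = 3467 s = 0.9630 h.
After decay, C = 29.63 × e^(−kt) = 29.63 × 0.9210 = 27.29 mg/L.

27.3 mg/L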